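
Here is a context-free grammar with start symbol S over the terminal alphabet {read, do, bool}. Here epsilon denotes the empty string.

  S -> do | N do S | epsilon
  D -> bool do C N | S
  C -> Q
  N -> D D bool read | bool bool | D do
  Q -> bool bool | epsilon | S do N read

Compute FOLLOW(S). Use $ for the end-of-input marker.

{$, bool, do}

FIRST(S): from S->do we get {do}; from S->N do S we get {bool, do}; from S->epsilon we get {epsilon}. So FIRST(S) = {epsilon, bool, do}.
FIRST(D): from D->bool do C N we get {bool}; from D->S we get {epsilon, bool, do}. So FIRST(D) = {epsilon, bool, do}.
FIRST(Q): from Q->bool bool we get {bool}; from Q->epsilon we get {epsilon}; from Q->S do N read we get {bool, do}. So FIRST(Q) = {epsilon, bool, do}.
FIRST(C): from C->Q we get {epsilon, bool, do}. So FIRST(C) = {epsilon, bool, do}.
FIRST(N): from N->D D bool read we get {bool, do}; from N->bool bool we get {bool}; from N->D do we get {bool, do}. So FIRST(N) = {bool, do}.
FOLLOW(S) includes $ since S is the start symbol.
FOLLOW(D): in N->D D bool read (occurrence 1), D is followed by D bool read with FIRST {bool, do}; in N->D D bool read (occurrence 2), D is followed by bool read with FIRST {bool}; in N->D do, D is followed by do with FIRST {do}. Thus FOLLOW(D) = {bool, do}.
FOLLOW(S): in S->N do S, the suffix after S is empty (adds nothing new); in D->S, the suffix after S is empty, so FOLLOW(S) ⊇ FOLLOW(D) = {bool, do}; in Q->S do N read, S is followed by do N read with FIRST {do}. Thus FOLLOW(S) = {$, bool, do}.
FOLLOW(C): in D->bool do C N, C is followed by N with FIRST {bool, do}. Thus FOLLOW(C) = {bool, do}.
FOLLOW(N): in S->N do S, N is followed by do S with FIRST {do}; in D->bool do C N, the suffix after N is empty, so FOLLOW(N) ⊇ FOLLOW(D) = {bool, do}; in Q->S do N read, N is followed by read with FIRST {read}. Thus FOLLOW(N) = {bool, do, read}.
FOLLOW(Q): in C->Q, the suffix after Q is empty, so FOLLOW(Q) ⊇ FOLLOW(C) = {bool, do}. Thus FOLLOW(Q) = {bool, do}.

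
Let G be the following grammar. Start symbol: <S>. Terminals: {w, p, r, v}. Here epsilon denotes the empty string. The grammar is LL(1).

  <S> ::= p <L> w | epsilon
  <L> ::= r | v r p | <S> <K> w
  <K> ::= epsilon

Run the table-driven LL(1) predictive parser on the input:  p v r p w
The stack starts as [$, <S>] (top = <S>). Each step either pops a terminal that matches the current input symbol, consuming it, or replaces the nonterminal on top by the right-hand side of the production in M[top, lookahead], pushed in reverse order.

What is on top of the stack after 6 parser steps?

     Stack      Input        Action
  1  $ <S>      p v r p w $  expand <S> ::= p <L> w
  2  $ w <L> p  p v r p w $  match p
  3  $ w <L>    v r p w $    expand <L> ::= v r p
  4  $ w p r v  v r p w $    match v
  5  $ w p r    r p w $      match r
  6  $ w p      p w $        match p
Stack after step 6: $ w (top = w).

w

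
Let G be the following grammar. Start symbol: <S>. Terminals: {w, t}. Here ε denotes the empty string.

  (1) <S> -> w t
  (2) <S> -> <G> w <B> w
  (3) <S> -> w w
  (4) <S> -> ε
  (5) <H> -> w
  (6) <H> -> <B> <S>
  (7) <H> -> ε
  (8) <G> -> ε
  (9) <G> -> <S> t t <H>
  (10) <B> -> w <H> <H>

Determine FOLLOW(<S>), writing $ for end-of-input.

FIRST(<B>) = {w}
FIRST(<H>) = {ε, w}  (via <B> <S>)
FIRST(<S>) = {ε, t, w}  (via <G> w <B> w)
FIRST(<G>) = {ε, t, w}  (via <S> t t <H>)
FOLLOW(<S>) includes $ since <S> is the start symbol.
FOLLOW(<G>): in <S>-><G> w <B> w, <G> is followed by w <B> w with FIRST {w}. Thus FOLLOW(<G>) = {w}.
FOLLOW(<S>): in <H>-><B> <S>, the suffix after <S> is empty, so FOLLOW(<S>) ⊇ FOLLOW(<H>) = {t, w}; in <G>-><S> t t <H>, <S> is followed by t t <H> with FIRST {t}. Thus FOLLOW(<S>) = {$, t, w}.
FOLLOW(<H>): in <G>-><S> t t <H>, the suffix after <H> is empty, so FOLLOW(<H>) ⊇ FOLLOW(<G>) = {w}; in <B>->w <H> <H> (occurrence 1), <H> is followed by <H> with FIRST {ε, w}; in <B>->w <H> <H> (occurrence 1), the suffix after <H> is nullable, so FOLLOW(<H>) ⊇ FOLLOW(<B>) = {t, w}; in <B>->w <H> <H> (occurrence 2), the suffix after <H> is empty, so FOLLOW(<H>) ⊇ FOLLOW(<B>) = {t, w}. Thus FOLLOW(<H>) = {t, w}.
FOLLOW(<B>): in <S>-><G> w <B> w, <B> is followed by w with FIRST {w}; in <H>-><B> <S>, <B> is followed by <S> with FIRST {ε, t, w}; in <H>-><B> <S>, the suffix after <B> is nullable, so FOLLOW(<B>) ⊇ FOLLOW(<H>) = {t, w}. Thus FOLLOW(<B>) = {t, w}.

{$, t, w}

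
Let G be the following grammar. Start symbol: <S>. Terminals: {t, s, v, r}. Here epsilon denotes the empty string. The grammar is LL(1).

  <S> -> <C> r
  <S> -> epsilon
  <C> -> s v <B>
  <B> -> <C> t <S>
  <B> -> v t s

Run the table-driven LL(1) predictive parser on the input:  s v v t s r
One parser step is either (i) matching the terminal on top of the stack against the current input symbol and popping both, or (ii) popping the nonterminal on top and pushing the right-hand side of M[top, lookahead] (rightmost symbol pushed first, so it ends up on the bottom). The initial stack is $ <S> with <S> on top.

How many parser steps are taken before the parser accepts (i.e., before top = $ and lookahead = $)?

9

     Stack        Input          Action
  1  $ <S>        s v v t s r $  expand <S> -> <C> r
  2  $ r <C>      s v v t s r $  expand <C> -> s v <B>
  3  $ r <B> v s  s v v t s r $  match s
  4  $ r <B> v    v v t s r $    match v
  5  $ r <B>      v t s r $      expand <B> -> v t s
  6  $ r s t v    v t s r $      match v
  7  $ r s t      t s r $        match t
  8  $ r s        s r $          match s
  9  $ r          r $            match r
Accept reached after 9 steps.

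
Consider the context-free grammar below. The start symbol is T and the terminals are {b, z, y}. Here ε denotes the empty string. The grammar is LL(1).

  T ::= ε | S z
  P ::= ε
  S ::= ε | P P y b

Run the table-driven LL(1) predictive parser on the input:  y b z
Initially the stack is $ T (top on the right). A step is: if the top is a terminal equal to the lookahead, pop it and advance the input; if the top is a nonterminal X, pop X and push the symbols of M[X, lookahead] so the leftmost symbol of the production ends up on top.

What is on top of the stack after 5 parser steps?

b

step 1: stack=$ T  input=y b z $  — expand T ::= S z
step 2: stack=$ z S  input=y b z $  — expand S ::= P P y b
step 3: stack=$ z b y P P  input=y b z $  — expand P ::= ε
step 4: stack=$ z b y P  input=y b z $  — expand P ::= ε
step 5: stack=$ z b y  input=y b z $  — match y
Stack after step 5: $ z b (top = b).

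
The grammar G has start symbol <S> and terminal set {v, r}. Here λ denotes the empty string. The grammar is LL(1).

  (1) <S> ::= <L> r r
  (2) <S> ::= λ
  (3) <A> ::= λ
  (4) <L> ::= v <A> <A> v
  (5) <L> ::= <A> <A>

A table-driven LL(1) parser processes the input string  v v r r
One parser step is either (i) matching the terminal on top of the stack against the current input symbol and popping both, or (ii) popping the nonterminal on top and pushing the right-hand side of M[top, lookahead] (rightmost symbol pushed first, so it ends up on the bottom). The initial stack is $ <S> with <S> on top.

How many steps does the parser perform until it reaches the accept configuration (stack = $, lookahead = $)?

8

step 1: stack=$ <S>  input=v v r r $  — expand <S> ::= <L> r r
step 2: stack=$ r r <L>  input=v v r r $  — expand <L> ::= v <A> <A> v
step 3: stack=$ r r v <A> <A> v  input=v v r r $  — match v
step 4: stack=$ r r v <A> <A>  input=v r r $  — expand <A> ::= λ
step 5: stack=$ r r v <A>  input=v r r $  — expand <A> ::= λ
step 6: stack=$ r r v  input=v r r $  — match v
step 7: stack=$ r r  input=r r $  — match r
step 8: stack=$ r  input=r $  — match r
Accept reached after 8 steps.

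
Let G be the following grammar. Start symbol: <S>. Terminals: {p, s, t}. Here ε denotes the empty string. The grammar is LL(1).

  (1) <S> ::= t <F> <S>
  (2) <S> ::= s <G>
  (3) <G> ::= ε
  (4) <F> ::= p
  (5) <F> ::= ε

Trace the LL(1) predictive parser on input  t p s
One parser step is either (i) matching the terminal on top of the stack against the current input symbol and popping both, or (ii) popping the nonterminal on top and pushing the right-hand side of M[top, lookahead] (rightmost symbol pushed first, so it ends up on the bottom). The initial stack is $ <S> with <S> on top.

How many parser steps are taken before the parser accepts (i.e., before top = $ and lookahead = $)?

7

step 1: stack=$ <S>  input=t p s $  — expand <S> ::= t <F> <S>
step 2: stack=$ <S> <F> t  input=t p s $  — match t
step 3: stack=$ <S> <F>  input=p s $  — expand <F> ::= p
step 4: stack=$ <S> p  input=p s $  — match p
step 5: stack=$ <S>  input=s $  — expand <S> ::= s <G>
step 6: stack=$ <G> s  input=s $  — match s
step 7: stack=$ <G>  input=$  — expand <G> ::= ε
Accept reached after 7 steps.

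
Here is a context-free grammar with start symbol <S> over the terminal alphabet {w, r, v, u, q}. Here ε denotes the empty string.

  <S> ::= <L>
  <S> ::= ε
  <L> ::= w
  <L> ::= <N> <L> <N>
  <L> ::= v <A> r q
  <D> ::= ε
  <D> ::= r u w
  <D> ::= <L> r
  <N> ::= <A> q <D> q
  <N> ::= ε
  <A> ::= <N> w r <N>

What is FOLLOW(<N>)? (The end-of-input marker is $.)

{$, q, r, v, w}

FIRST(<S>) = {ε, v, w}  (via <L>)
FIRST(<L>) = {v, w}  (via <N> <L> <N>)
FIRST(<D>) = {ε, r, v, w}  (via <L> r)
FIRST(<N>) = {ε, w}  (via <A> q <D> q)
FIRST(<A>) = {w}  (via <N> w r <N>)
FOLLOW(<S>) includes $ since <S> is the start symbol.
FOLLOW(<S>): <S> appears on no right-hand side. Thus FOLLOW(<S>) = {$}.
FOLLOW(<L>): in <S>::=<L>, the suffix after <L> is empty, so FOLLOW(<L>) ⊇ FOLLOW(<S>) = {$}; in <L>::=<N> <L> <N>, <L> is followed by <N> with FIRST {ε, w}; in <L>::=<N> <L> <N>, the suffix after <L> is nullable (adds nothing new); in <D>::=<L> r, <L> is followed by r with FIRST {r}. Thus FOLLOW(<L>) = {$, r, w}.
FOLLOW(<D>): in <N>::=<A> q <D> q, <D> is followed by q with FIRST {q}. Thus FOLLOW(<D>) = {q}.
FOLLOW(<A>): in <L>::=v <A> r q, <A> is followed by r q with FIRST {r}; in <N>::=<A> q <D> q, <A> is followed by q <D> q with FIRST {q}. Thus FOLLOW(<A>) = {q, r}.
FOLLOW(<N>): in <L>::=<N> <L> <N> (occurrence 1), <N> is followed by <L> <N> with FIRST {v, w}; in <L>::=<N> <L> <N> (occurrence 2), the suffix after <N> is empty, so FOLLOW(<N>) ⊇ FOLLOW(<L>) = {$, r, w}; in <A>::=<N> w r <N> (occurrence 1), <N> is followed by w r <N> with FIRST {w}; in <A>::=<N> w r <N> (occurrence 2), the suffix after <N> is empty, so FOLLOW(<N>) ⊇ FOLLOW(<A>) = {q, r}. Thus FOLLOW(<N>) = {$, q, r, v, w}.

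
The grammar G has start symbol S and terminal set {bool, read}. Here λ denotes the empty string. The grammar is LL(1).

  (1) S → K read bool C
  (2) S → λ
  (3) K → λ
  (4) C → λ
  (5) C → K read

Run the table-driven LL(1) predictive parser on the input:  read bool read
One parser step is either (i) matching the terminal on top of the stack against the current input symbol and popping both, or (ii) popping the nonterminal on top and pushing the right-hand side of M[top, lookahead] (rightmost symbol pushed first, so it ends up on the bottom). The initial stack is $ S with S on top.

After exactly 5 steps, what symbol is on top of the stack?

K

     Stack            Input             Action
  1  $ S              read bool read $  expand S → K read bool C
  2  $ C bool read K  read bool read $  expand K → λ
  3  $ C bool read    read bool read $  match read
  4  $ C bool         bool read $       match bool
  5  $ C              read $            expand C → K read
Stack after step 5: $ read K (top = K).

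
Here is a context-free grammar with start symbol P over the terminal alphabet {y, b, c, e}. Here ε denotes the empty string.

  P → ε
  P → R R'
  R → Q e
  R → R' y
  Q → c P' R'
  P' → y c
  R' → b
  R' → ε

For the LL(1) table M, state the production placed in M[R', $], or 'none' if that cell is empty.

R' → ε

FIRST(Q) = {c}
FIRST(P') = {y}
FIRST(R') = {ε, b}
FIRST(R) = {b, c, y}  (via Q e, R' y)
FIRST(P) = {ε, b, c, y}  (via R R')
FOLLOW(P) includes $ since P is the start symbol.
FOLLOW(P): P appears on no right-hand side. Thus FOLLOW(P) = {$}.
FOLLOW(Q): in R→Q e, Q is followed by e with FIRST {e}. Thus FOLLOW(Q) = {e}.
FOLLOW(R'): in P→R R', the suffix after R' is empty, so FOLLOW(R') ⊇ FOLLOW(P) = {$}; in R→R' y, R' is followed by y with FIRST {y}; in Q→c P' R', the suffix after R' is empty, so FOLLOW(R') ⊇ FOLLOW(Q) = {e}. Thus FOLLOW(R') = {$, e, y}.
For R' → b: FIRST(b) = {b}, so it goes in M[R', t] for t ∈ {b}.
For R' → ε: FIRST(ε) = {ε}, so it goes in M[R', t] for t ∈ {}; since ε ∈ FIRST, also for every t ∈ FOLLOW(R') = {$, e, y}.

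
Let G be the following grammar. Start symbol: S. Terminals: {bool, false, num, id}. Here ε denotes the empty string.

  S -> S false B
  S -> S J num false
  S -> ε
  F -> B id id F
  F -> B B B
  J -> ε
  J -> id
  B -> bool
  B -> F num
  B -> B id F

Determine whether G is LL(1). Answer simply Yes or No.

No

FIRST(S) = {ε, false, id, num}
FIRST(F) = {bool}
FIRST(J) = {ε, id}
FIRST(B) = {bool}
FOLLOW(S) = {$, false, id, num}
FOLLOW(F) = {$, bool, false, id, num}
FOLLOW(J) = {num}
FOLLOW(B) = {$, bool, false, id, num}
Cell M[B, bool] receives both B -> bool and B -> F num and B -> B id F — the grammar is not LL(1).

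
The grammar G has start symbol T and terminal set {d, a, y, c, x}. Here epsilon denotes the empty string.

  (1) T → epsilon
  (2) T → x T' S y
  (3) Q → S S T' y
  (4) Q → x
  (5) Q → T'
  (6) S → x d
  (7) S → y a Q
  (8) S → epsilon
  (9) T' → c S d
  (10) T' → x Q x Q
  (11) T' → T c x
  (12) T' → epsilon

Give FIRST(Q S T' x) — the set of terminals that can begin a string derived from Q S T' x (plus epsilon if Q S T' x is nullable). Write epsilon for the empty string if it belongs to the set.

{c, x, y}

FIRST(T): from T→epsilon we get {epsilon}; from T→x T' S y we get {x}. So FIRST(T) = {epsilon, x}.
FIRST(S): from S→x d we get {x}; from S→y a Q we get {y}; from S→epsilon we get {epsilon}. So FIRST(S) = {epsilon, x, y}.
FIRST(T'): from T'→c S d we get {c}; from T'→x Q x Q we get {x}; from T'→T c x we get {c, x}; from T'→epsilon we get {epsilon}. So FIRST(T') = {epsilon, c, x}.
FIRST(Q): from Q→S S T' y we get {c, x, y}; from Q→x we get {x}; from Q→T' we get {epsilon, c, x}. So FIRST(Q) = {epsilon, c, x, y}.
FIRST(Q S T' x): take FIRST of each symbol in turn, carrying on past any symbol whose FIRST contains epsilon; result {c, x, y}.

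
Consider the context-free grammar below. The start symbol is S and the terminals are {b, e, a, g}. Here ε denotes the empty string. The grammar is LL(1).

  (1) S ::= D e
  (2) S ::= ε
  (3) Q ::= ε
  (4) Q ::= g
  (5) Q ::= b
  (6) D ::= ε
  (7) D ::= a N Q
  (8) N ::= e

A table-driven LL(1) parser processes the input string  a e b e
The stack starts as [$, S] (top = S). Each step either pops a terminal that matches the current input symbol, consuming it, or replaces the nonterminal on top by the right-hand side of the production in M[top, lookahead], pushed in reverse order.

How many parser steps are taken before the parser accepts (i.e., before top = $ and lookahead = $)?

     Stack      Input      Action
  1  $ S        a e b e $  expand S ::= D e
  2  $ e D      a e b e $  expand D ::= a N Q
  3  $ e Q N a  a e b e $  match a
  4  $ e Q N    e b e $    expand N ::= e
  5  $ e Q e    e b e $    match e
  6  $ e Q      b e $      expand Q ::= b
  7  $ e b      b e $      match b
  8  $ e        e $        match e
Accept reached after 8 steps.

8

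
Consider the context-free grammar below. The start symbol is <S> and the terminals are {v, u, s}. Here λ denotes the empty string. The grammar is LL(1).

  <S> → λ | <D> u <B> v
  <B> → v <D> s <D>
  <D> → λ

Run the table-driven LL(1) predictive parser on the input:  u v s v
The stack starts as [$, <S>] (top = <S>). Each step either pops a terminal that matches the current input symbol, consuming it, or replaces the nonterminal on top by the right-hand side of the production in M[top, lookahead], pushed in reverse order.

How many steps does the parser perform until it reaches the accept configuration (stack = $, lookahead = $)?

step 1: stack=$ <S>  input=u v s v $  — expand <S> → <D> u <B> v
step 2: stack=$ v <B> u <D>  input=u v s v $  — expand <D> → λ
step 3: stack=$ v <B> u  input=u v s v $  — match u
step 4: stack=$ v <B>  input=v s v $  — expand <B> → v <D> s <D>
step 5: stack=$ v <D> s <D> v  input=v s v $  — match v
step 6: stack=$ v <D> s <D>  input=s v $  — expand <D> → λ
step 7: stack=$ v <D> s  input=s v $  — match s
step 8: stack=$ v <D>  input=v $  — expand <D> → λ
step 9: stack=$ v  input=v $  — match v
Accept reached after 9 steps.

9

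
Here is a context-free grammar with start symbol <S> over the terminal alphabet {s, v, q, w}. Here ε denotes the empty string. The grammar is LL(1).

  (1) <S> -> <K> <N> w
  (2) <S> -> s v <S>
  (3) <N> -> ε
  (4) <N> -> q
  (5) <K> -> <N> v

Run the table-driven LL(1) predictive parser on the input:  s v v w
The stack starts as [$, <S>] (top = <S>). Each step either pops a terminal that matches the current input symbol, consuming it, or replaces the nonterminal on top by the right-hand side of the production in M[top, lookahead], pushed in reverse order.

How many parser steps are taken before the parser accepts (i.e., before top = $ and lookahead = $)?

9

     Stack          Input      Action
  1  $ <S>          s v v w $  expand <S> -> s v <S>
  2  $ <S> v s      s v v w $  match s
  3  $ <S> v        v v w $    match v
  4  $ <S>          v w $      expand <S> -> <K> <N> w
  5  $ w <N> <K>    v w $      expand <K> -> <N> v
  6  $ w <N> v <N>  v w $      expand <N> -> ε
  7  $ w <N> v      v w $      match v
  8  $ w <N>        w $        expand <N> -> ε
  9  $ w            w $        match w
Accept reached after 9 steps.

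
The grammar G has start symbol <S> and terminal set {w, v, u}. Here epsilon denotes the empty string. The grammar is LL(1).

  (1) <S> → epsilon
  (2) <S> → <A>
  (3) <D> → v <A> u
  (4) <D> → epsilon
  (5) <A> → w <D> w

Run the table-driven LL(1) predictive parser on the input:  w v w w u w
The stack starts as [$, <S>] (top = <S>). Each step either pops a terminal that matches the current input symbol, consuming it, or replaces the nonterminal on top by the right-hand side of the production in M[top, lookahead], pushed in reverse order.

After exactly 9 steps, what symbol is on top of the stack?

     Stack          Input          Action
  1  $ <S>          w v w w u w $  expand <S> → <A>
  2  $ <A>          w v w w u w $  expand <A> → w <D> w
  3  $ w <D> w      w v w w u w $  match w
  4  $ w <D>        v w w u w $    expand <D> → v <A> u
  5  $ w u <A> v    v w w u w $    match v
  6  $ w u <A>      w w u w $      expand <A> → w <D> w
  7  $ w u w <D> w  w w u w $      match w
  8  $ w u w <D>    w u w $        expand <D> → epsilon
  9  $ w u w        w u w $        match w
Stack after step 9: $ w u (top = u).

u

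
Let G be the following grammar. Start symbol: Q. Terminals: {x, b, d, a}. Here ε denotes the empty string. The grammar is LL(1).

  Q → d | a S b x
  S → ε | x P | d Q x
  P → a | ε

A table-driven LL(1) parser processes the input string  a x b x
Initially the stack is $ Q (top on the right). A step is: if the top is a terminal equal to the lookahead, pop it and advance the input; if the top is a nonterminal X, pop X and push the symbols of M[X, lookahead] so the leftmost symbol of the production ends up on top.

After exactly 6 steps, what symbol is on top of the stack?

     Stack      Input      Action
  1  $ Q        a x b x $  expand Q → a S b x
  2  $ x b S a  a x b x $  match a
  3  $ x b S    x b x $    expand S → x P
  4  $ x b P x  x b x $    match x
  5  $ x b P    b x $      expand P → ε
  6  $ x b      b x $      match b
Stack after step 6: $ x (top = x).

x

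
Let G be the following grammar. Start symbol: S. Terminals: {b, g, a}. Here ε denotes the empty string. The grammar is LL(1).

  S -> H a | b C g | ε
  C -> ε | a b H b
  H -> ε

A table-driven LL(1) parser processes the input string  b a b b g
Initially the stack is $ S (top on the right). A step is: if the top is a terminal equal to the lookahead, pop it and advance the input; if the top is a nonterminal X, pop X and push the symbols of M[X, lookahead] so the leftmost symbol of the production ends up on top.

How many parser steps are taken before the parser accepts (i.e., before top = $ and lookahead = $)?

8

step 1: stack=$ S  input=b a b b g $  — expand S -> b C g
step 2: stack=$ g C b  input=b a b b g $  — match b
step 3: stack=$ g C  input=a b b g $  — expand C -> a b H b
step 4: stack=$ g b H b a  input=a b b g $  — match a
step 5: stack=$ g b H b  input=b b g $  — match b
step 6: stack=$ g b H  input=b g $  — expand H -> ε
step 7: stack=$ g b  input=b g $  — match b
step 8: stack=$ g  input=g $  — match g
Accept reached after 8 steps.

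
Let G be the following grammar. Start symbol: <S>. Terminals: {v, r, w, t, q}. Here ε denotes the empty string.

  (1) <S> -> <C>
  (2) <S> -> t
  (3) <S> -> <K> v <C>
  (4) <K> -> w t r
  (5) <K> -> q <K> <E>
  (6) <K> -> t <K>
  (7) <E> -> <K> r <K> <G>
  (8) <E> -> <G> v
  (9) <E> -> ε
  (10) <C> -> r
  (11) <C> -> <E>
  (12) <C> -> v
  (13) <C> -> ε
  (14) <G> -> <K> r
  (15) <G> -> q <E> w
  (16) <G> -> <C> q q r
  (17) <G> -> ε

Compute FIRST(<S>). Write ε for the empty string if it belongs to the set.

FIRST(<K>): from <K>->w t r we get {w}; from <K>->q <K> <E> we get {q}; from <K>->t <K> we get {t}. So FIRST(<K>) = {q, t, w}.
FIRST(<S>): from <S>-><C> we get {ε, q, r, t, v, w}; from <S>->t we get {t}; from <S>-><K> v <C> we get {q, t, w}. So FIRST(<S>) = {ε, q, r, t, v, w}.
FIRST(<E>): from <E>-><K> r <K> <G> we get {q, t, w}; from <E>-><G> v we get {q, r, t, v, w}; from <E>->ε we get {ε}. So FIRST(<E>) = {ε, q, r, t, v, w}.
FIRST(<C>): from <C>->r we get {r}; from <C>-><E> we get {ε, q, r, t, v, w}; from <C>->v we get {v}; from <C>->ε we get {ε}. So FIRST(<C>) = {ε, q, r, t, v, w}.
FIRST(<G>): from <G>-><K> r we get {q, t, w}; from <G>->q <E> w we get {q}; from <G>-><C> q q r we get {q, r, t, v, w}; from <G>->ε we get {ε}. So FIRST(<G>) = {ε, q, r, t, v, w}.

{ε, q, r, t, v, w}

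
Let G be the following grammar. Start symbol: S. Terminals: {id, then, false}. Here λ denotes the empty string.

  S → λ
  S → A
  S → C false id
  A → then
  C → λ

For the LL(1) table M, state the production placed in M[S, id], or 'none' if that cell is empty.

none

FIRST(A): from A→then we get {then}. So FIRST(A) = {then}.
FIRST(C): from C→λ we get {λ}. So FIRST(C) = {λ}.
FIRST(S): from S→λ we get {λ}; from S→A we get {then}; from S→C false id we get {false}. So FIRST(S) = {λ, false, then}.
FOLLOW(S) includes $ since S is the start symbol.
FOLLOW(S): S appears on no right-hand side. Thus FOLLOW(S) = {$}.
For S → λ: FIRST(λ) = {λ}, so it goes in M[S, t] for t ∈ {}; since λ ∈ FIRST, also for every t ∈ FOLLOW(S) = {$}.
For S → A: FIRST(A) = {then}, so it goes in M[S, t] for t ∈ {then}.
For S → C false id: FIRST(C false id) = {false}, so it goes in M[S, t] for t ∈ {false}.
None of these place a production in M[S, id].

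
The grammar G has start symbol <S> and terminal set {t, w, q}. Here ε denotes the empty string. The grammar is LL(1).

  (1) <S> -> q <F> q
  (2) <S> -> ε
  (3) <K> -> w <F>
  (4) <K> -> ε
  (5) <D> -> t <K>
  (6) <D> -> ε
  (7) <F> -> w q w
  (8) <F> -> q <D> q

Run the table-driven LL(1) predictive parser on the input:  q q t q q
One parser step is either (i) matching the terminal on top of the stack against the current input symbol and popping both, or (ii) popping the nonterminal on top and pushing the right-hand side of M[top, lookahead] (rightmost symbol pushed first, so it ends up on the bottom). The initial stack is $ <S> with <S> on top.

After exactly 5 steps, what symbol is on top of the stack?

step 1: stack=$ <S>  input=q q t q q $  — expand <S> -> q <F> q
step 2: stack=$ q <F> q  input=q q t q q $  — match q
step 3: stack=$ q <F>  input=q t q q $  — expand <F> -> q <D> q
step 4: stack=$ q q <D> q  input=q t q q $  — match q
step 5: stack=$ q q <D>  input=t q q $  — expand <D> -> t <K>
Stack after step 5: $ q q <K> t (top = t).

t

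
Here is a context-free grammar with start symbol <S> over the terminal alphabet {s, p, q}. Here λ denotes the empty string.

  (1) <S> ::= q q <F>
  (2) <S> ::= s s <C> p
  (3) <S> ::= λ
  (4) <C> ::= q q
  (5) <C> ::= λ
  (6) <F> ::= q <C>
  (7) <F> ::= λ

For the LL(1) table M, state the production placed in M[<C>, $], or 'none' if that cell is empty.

FIRST(<S>) = {λ, q, s}
FIRST(<C>) = {λ, q}
FIRST(<F>) = {λ, q}
FOLLOW(<S>) includes $ since <S> is the start symbol.
FOLLOW(<F>): in <S>::=q q <F>, the suffix after <F> is empty, so FOLLOW(<F>) ⊇ FOLLOW(<S>) = {$}. Thus FOLLOW(<F>) = {$}.
FOLLOW(<C>): in <S>::=s s <C> p, <C> is followed by p with FIRST {p}; in <F>::=q <C>, the suffix after <C> is empty, so FOLLOW(<C>) ⊇ FOLLOW(<F>) = {$}. Thus FOLLOW(<C>) = {$, p}.
For <C> ::= q q: FIRST(q q) = {q}, so it goes in M[<C>, t] for t ∈ {q}.
For <C> ::= λ: FIRST(λ) = {λ}, so it goes in M[<C>, t] for t ∈ {}; since λ ∈ FIRST, also for every t ∈ FOLLOW(<C>) = {$, p}.

<C> ::= λ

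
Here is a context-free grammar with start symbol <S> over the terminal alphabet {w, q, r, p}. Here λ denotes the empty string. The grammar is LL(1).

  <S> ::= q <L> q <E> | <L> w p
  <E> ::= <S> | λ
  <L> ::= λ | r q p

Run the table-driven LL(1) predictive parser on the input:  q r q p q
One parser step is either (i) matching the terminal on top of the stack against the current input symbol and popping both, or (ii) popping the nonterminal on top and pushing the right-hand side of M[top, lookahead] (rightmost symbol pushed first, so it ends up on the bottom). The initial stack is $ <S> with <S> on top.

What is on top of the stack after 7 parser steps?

<E>

     Stack          Input        Action
  1  $ <S>          q r q p q $  expand <S> ::= q <L> q <E>
  2  $ <E> q <L> q  q r q p q $  match q
  3  $ <E> q <L>    r q p q $    expand <L> ::= r q p
  4  $ <E> q p q r  r q p q $    match r
  5  $ <E> q p q    q p q $      match q
  6  $ <E> q p      p q $        match p
  7  $ <E> q        q $          match q
Stack after step 7: $ <E> (top = <E>).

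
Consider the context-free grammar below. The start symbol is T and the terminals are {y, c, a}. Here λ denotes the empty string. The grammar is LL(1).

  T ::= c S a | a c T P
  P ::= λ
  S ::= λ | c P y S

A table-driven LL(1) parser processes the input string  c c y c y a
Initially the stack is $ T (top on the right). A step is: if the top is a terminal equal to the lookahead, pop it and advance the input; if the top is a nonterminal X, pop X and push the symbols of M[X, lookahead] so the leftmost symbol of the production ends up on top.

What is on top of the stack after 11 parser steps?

      Stack        Input          Action
   1  $ T          c c y c y a $  expand T ::= c S a
   2  $ a S c      c c y c y a $  match c
   3  $ a S        c y c y a $    expand S ::= c P y S
   4  $ a S y P c  c y c y a $    match c
   5  $ a S y P    y c y a $      expand P ::= λ
   6  $ a S y      y c y a $      match y
   7  $ a S        c y a $        expand S ::= c P y S
   8  $ a S y P c  c y a $        match c
   9  $ a S y P    y a $          expand P ::= λ
  10  $ a S y      y a $          match y
  11  $ a S        a $            expand S ::= λ
Stack after step 11: $ a (top = a).

a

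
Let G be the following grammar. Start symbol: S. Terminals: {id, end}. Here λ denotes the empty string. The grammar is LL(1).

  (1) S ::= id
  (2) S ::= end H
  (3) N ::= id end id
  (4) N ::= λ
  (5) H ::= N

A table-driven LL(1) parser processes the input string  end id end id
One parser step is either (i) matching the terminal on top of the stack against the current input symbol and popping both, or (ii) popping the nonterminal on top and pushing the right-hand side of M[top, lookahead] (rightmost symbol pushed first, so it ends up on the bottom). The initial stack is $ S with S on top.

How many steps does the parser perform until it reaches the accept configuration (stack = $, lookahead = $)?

     Stack        Input            Action
  1  $ S          end id end id $  expand S ::= end H
  2  $ H end      end id end id $  match end
  3  $ H          id end id $      expand H ::= N
  4  $ N          id end id $      expand N ::= id end id
  5  $ id end id  id end id $      match id
  6  $ id end     end id $         match end
  7  $ id         id $             match id
Accept reached after 7 steps.

7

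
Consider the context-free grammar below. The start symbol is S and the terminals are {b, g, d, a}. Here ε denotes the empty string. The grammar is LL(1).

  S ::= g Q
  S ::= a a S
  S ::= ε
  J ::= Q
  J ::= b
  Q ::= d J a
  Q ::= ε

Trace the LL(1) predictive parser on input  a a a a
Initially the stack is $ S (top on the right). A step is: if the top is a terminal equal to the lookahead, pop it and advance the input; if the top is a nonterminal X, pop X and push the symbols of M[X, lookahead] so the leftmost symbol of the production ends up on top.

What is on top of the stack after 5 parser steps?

step 1: stack=$ S  input=a a a a $  — expand S ::= a a S
step 2: stack=$ S a a  input=a a a a $  — match a
step 3: stack=$ S a  input=a a a $  — match a
step 4: stack=$ S  input=a a $  — expand S ::= a a S
step 5: stack=$ S a a  input=a a $  — match a
Stack after step 5: $ S a (top = a).

a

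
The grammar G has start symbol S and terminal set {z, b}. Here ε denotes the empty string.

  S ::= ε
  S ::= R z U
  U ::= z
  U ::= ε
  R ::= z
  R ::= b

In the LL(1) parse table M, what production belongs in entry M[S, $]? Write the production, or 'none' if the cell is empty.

FIRST(U) = {ε, z}
FIRST(R) = {b, z}
FIRST(S) = {ε, b, z}  (via R z U)
FOLLOW(S) includes $ since S is the start symbol.
FOLLOW(S): S appears on no right-hand side. Thus FOLLOW(S) = {$}.
For S ::= ε: FIRST(ε) = {ε}, so it goes in M[S, t] for t ∈ {}; since ε ∈ FIRST, also for every t ∈ FOLLOW(S) = {$}.
For S ::= R z U: FIRST(R z U) = {b, z}, so it goes in M[S, t] for t ∈ {b, z}.

S ::= ε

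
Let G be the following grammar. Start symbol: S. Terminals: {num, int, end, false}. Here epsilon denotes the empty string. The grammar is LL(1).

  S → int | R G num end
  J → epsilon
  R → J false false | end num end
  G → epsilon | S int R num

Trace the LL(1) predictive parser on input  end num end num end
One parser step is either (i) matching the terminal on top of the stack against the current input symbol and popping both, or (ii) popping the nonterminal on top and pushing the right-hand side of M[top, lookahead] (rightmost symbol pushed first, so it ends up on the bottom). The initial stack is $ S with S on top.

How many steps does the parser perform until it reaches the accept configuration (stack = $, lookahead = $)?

step 1: stack=$ S  input=end num end num end $  — expand S → R G num end
step 2: stack=$ end num G R  input=end num end num end $  — expand R → end num end
step 3: stack=$ end num G end num end  input=end num end num end $  — match end
step 4: stack=$ end num G end num  input=num end num end $  — match num
step 5: stack=$ end num G end  input=end num end $  — match end
step 6: stack=$ end num G  input=num end $  — expand G → epsilon
step 7: stack=$ end num  input=num end $  — match num
step 8: stack=$ end  input=end $  — match end
Accept reached after 8 steps.

8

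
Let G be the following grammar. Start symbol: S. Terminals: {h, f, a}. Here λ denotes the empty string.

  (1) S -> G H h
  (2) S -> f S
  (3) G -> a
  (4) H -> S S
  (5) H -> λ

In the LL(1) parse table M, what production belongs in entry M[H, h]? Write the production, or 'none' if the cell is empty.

FIRST(G) = {a}
FIRST(S) = {a, f}  (via G H h)
FIRST(H) = {λ, a, f}  (via S S)
FOLLOW(S) includes $ since S is the start symbol.
FOLLOW(H): in S->G H h, H is followed by h with FIRST {h}. Thus FOLLOW(H) = {h}.
For H -> S S: FIRST(S S) = {a, f}, so it goes in M[H, t] for t ∈ {a, f}.
For H -> λ: FIRST(λ) = {λ}, so it goes in M[H, t] for t ∈ {}; since λ ∈ FIRST, also for every t ∈ FOLLOW(H) = {h}.

H -> λ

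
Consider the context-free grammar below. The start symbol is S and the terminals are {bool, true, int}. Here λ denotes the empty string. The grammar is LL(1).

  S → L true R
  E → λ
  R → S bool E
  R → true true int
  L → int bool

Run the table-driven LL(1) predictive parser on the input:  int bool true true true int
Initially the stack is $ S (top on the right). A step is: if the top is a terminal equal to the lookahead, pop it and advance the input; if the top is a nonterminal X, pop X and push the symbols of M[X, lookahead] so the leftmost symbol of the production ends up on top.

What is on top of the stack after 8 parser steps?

int

     Stack              Input                          Action
  1  $ S                int bool true true true int $  expand S → L true R
  2  $ R true L         int bool true true true int $  expand L → int bool
  3  $ R true bool int  int bool true true true int $  match int
  4  $ R true bool      bool true true true int $      match bool
  5  $ R true           true true true int $           match true
  6  $ R                true true int $                expand R → true true int
  7  $ int true true    true true int $                match true
  8  $ int true         true int $                     match true
Stack after step 8: $ int (top = int).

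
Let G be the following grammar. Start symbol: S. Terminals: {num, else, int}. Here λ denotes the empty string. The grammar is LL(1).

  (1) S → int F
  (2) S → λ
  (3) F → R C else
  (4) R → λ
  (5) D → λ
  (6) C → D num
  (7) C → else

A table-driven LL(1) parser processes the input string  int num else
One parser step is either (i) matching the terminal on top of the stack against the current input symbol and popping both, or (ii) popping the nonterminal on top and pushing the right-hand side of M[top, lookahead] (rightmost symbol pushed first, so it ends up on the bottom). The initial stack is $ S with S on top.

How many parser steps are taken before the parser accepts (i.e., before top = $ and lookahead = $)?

step 1: stack=$ S  input=int num else $  — expand S → int F
step 2: stack=$ F int  input=int num else $  — match int
step 3: stack=$ F  input=num else $  — expand F → R C else
step 4: stack=$ else C R  input=num else $  — expand R → λ
step 5: stack=$ else C  input=num else $  — expand C → D num
step 6: stack=$ else num D  input=num else $  — expand D → λ
step 7: stack=$ else num  input=num else $  — match num
step 8: stack=$ else  input=else $  — match else
Accept reached after 8 steps.

8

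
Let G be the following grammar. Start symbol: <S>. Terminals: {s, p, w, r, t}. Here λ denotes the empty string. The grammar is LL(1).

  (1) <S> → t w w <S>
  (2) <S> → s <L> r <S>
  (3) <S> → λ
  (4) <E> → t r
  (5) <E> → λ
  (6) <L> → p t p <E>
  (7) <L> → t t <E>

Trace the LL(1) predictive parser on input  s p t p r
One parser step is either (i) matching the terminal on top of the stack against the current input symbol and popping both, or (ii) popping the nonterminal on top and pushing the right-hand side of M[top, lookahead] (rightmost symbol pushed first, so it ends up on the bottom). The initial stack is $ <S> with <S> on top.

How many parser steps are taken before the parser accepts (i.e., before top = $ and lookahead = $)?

9

step 1: stack=$ <S>  input=s p t p r $  — expand <S> → s <L> r <S>
step 2: stack=$ <S> r <L> s  input=s p t p r $  — match s
step 3: stack=$ <S> r <L>  input=p t p r $  — expand <L> → p t p <E>
step 4: stack=$ <S> r <E> p t p  input=p t p r $  — match p
step 5: stack=$ <S> r <E> p t  input=t p r $  — match t
step 6: stack=$ <S> r <E> p  input=p r $  — match p
step 7: stack=$ <S> r <E>  input=r $  — expand <E> → λ
step 8: stack=$ <S> r  input=r $  — match r
step 9: stack=$ <S>  input=$  — expand <S> → λ
Accept reached after 9 steps.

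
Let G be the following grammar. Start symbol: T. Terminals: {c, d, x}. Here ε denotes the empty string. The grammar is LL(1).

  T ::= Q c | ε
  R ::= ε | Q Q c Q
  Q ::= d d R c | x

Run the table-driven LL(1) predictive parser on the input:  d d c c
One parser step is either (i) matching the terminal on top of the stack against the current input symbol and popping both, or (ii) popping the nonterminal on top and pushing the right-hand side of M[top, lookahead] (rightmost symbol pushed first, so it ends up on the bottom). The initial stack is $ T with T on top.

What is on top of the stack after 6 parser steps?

c

     Stack        Input      Action
  1  $ T          d d c c $  expand T ::= Q c
  2  $ c Q        d d c c $  expand Q ::= d d R c
  3  $ c c R d d  d d c c $  match d
  4  $ c c R d    d c c $    match d
  5  $ c c R      c c $      expand R ::= ε
  6  $ c c        c c $      match c
Stack after step 6: $ c (top = c).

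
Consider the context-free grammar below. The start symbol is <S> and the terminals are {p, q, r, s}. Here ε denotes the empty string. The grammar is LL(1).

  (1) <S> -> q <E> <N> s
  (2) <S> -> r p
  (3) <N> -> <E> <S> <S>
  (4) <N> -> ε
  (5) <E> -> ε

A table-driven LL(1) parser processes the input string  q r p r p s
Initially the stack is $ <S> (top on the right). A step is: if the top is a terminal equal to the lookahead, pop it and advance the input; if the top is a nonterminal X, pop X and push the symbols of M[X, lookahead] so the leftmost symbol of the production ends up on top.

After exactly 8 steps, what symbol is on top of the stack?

step 1: stack=$ <S>  input=q r p r p s $  — expand <S> -> q <E> <N> s
step 2: stack=$ s <N> <E> q  input=q r p r p s $  — match q
step 3: stack=$ s <N> <E>  input=r p r p s $  — expand <E> -> ε
step 4: stack=$ s <N>  input=r p r p s $  — expand <N> -> <E> <S> <S>
step 5: stack=$ s <S> <S> <E>  input=r p r p s $  — expand <E> -> ε
step 6: stack=$ s <S> <S>  input=r p r p s $  — expand <S> -> r p
step 7: stack=$ s <S> p r  input=r p r p s $  — match r
step 8: stack=$ s <S> p  input=p r p s $  — match p
Stack after step 8: $ s <S> (top = <S>).

<S>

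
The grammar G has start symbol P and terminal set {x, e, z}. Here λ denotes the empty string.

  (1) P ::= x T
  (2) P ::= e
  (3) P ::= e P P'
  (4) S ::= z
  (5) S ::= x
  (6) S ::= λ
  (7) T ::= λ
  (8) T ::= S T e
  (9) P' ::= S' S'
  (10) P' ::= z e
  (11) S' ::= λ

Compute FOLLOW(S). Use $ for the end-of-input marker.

{e, x, z}

FIRST(P) = {e, x}
FIRST(S) = {λ, x, z}
FIRST(S') = {λ}
FIRST(T) = {λ, e, x, z}  (via S T e)
FIRST(P') = {λ, z}  (via S' S')
FOLLOW(P) includes $ since P is the start symbol.
FOLLOW(P): in P::=e P P', P is followed by P' with FIRST {λ, z}; in P::=e P P', the suffix after P is nullable (adds nothing new). Thus FOLLOW(P) = {$, z}.
FOLLOW(S): in T::=S T e, S is followed by T e with FIRST {e, x, z}. Thus FOLLOW(S) = {e, x, z}.
FOLLOW(T): in P::=x T, the suffix after T is empty, so FOLLOW(T) ⊇ FOLLOW(P) = {$, z}; in T::=S T e, T is followed by e with FIRST {e}. Thus FOLLOW(T) = {$, e, z}.
FOLLOW(P'): in P::=e P P', the suffix after P' is empty, so FOLLOW(P') ⊇ FOLLOW(P) = {$, z}. Thus FOLLOW(P') = {$, z}.
FOLLOW(S'): in P'::=S' S' (occurrence 1), S' is followed by S' with FIRST {λ}; in P'::=S' S' (occurrence 1), the suffix after S' is nullable, so FOLLOW(S') ⊇ FOLLOW(P') = {$, z}; in P'::=S' S' (occurrence 2), the suffix after S' is empty, so FOLLOW(S') ⊇ FOLLOW(P') = {$, z}. Thus FOLLOW(S') = {$, z}.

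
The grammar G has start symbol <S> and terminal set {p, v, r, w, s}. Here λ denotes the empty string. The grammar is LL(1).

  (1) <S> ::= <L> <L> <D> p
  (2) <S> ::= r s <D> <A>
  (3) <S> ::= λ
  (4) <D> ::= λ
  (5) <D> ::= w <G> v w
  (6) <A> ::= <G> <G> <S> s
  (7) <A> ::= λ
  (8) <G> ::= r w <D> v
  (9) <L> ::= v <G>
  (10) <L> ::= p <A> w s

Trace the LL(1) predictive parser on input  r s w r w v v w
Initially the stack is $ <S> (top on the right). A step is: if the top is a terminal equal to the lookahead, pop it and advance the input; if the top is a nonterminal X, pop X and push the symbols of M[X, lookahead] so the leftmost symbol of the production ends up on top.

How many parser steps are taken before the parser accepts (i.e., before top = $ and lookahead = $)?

13

step 1: stack=$ <S>  input=r s w r w v v w $  — expand <S> ::= r s <D> <A>
step 2: stack=$ <A> <D> s r  input=r s w r w v v w $  — match r
step 3: stack=$ <A> <D> s  input=s w r w v v w $  — match s
step 4: stack=$ <A> <D>  input=w r w v v w $  — expand <D> ::= w <G> v w
step 5: stack=$ <A> w v <G> w  input=w r w v v w $  — match w
step 6: stack=$ <A> w v <G>  input=r w v v w $  — expand <G> ::= r w <D> v
step 7: stack=$ <A> w v v <D> w r  input=r w v v w $  — match r
step 8: stack=$ <A> w v v <D> w  input=w v v w $  — match w
step 9: stack=$ <A> w v v <D>  input=v v w $  — expand <D> ::= λ
step 10: stack=$ <A> w v v  input=v v w $  — match v
step 11: stack=$ <A> w v  input=v w $  — match v
step 12: stack=$ <A> w  input=w $  — match w
step 13: stack=$ <A>  input=$  — expand <A> ::= λ
Accept reached after 13 steps.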